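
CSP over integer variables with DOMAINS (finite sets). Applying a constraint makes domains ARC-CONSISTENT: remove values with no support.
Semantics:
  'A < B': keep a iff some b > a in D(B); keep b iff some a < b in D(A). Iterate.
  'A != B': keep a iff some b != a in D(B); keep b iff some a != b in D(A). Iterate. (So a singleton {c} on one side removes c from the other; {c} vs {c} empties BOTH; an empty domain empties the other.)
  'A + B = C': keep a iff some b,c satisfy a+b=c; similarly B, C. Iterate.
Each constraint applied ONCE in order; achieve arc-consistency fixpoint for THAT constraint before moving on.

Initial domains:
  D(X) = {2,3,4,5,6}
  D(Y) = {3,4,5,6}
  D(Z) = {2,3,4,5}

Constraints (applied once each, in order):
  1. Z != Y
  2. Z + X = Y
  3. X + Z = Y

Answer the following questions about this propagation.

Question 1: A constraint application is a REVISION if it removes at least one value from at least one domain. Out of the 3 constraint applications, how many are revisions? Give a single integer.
Answer: 1

Derivation:
Constraint 1 (Z != Y) on D(Z)={2,3,4,5} D(Y)={3,4,5,6}: no change => not a revision
Constraint 2 (Z + X = Y) on D(Z)={2,3,4,5} D(X)={2,3,4,5,6} D(Y)={3,4,5,6}: Z {2,3,4,5}->{2,3,4}; X {2,3,4,5,6}->{2,3,4}; Y {3,4,5,6}->{4,5,6} => REVISION
Constraint 3 (X + Z = Y) on D(X)={2,3,4} D(Z)={2,3,4} D(Y)={4,5,6}: no change => not a revision
Total revisions = 1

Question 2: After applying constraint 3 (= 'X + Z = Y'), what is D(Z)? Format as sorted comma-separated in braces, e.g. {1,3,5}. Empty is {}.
Answer: {2,3,4}

Derivation:
Constraint 1 (Z != Y) on D(Z)={2,3,4,5} D(Y)={3,4,5,6}: no change
Constraint 2 (Z + X = Y) on D(Z)={2,3,4,5} D(X)={2,3,4,5,6} D(Y)={3,4,5,6}: Z {2,3,4,5}->{2,3,4}; X {2,3,4,5,6}->{2,3,4}; Y {3,4,5,6}->{4,5,6}
Constraint 3 (X + Z = Y) on D(X)={2,3,4} D(Z)={2,3,4} D(Y)={4,5,6}: no change
So after constraint 3: D(Z) = {2,3,4}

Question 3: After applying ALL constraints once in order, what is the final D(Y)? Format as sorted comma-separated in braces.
Constraint 1 (Z != Y) on D(Z)={2,3,4,5} D(Y)={3,4,5,6}: no change
Constraint 2 (Z + X = Y) on D(Z)={2,3,4,5} D(X)={2,3,4,5,6} D(Y)={3,4,5,6}: Z {2,3,4,5}->{2,3,4}; X {2,3,4,5,6}->{2,3,4}; Y {3,4,5,6}->{4,5,6}
Constraint 3 (X + Z = Y) on D(X)={2,3,4} D(Z)={2,3,4} D(Y)={4,5,6}: no change
So after all 3 constraints: D(Y) = {4,5,6}

Answer: {4,5,6}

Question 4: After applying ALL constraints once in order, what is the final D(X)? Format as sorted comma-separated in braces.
Constraint 1 (Z != Y) on D(Z)={2,3,4,5} D(Y)={3,4,5,6}: no change
Constraint 2 (Z + X = Y) on D(Z)={2,3,4,5} D(X)={2,3,4,5,6} D(Y)={3,4,5,6}: Z {2,3,4,5}->{2,3,4}; X {2,3,4,5,6}->{2,3,4}; Y {3,4,5,6}->{4,5,6}
Constraint 3 (X + Z = Y) on D(X)={2,3,4} D(Z)={2,3,4} D(Y)={4,5,6}: no change
So after all 3 constraints: D(X) = {2,3,4}

Answer: {2,3,4}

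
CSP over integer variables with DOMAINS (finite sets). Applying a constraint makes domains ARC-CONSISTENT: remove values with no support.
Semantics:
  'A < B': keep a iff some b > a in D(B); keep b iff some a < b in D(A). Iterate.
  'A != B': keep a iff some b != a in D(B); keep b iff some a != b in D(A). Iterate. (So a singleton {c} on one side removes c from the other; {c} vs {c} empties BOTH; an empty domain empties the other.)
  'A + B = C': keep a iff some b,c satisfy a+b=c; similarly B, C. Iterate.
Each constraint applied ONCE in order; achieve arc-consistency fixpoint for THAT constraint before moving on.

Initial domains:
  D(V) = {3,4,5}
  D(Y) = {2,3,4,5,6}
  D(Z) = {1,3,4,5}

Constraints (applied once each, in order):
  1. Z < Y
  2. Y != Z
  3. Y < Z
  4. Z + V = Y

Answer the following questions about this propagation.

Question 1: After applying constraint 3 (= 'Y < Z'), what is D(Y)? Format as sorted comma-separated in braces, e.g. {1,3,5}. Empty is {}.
Constraint 1 (Z < Y) on D(Z)={1,3,4,5} D(Y)={2,3,4,5,6}: no change
Constraint 2 (Y != Z) on D(Y)={2,3,4,5,6} D(Z)={1,3,4,5}: no change
Constraint 3 (Y < Z) on D(Y)={2,3,4,5,6} D(Z)={1,3,4,5}: Y {2,3,4,5,6}->{2,3,4}; Z {1,3,4,5}->{3,4,5}
So after constraint 3: D(Y) = {2,3,4}

Answer: {2,3,4}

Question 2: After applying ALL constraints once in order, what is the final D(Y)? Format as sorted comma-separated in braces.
Constraint 1 (Z < Y) on D(Z)={1,3,4,5} D(Y)={2,3,4,5,6}: no change
Constraint 2 (Y != Z) on D(Y)={2,3,4,5,6} D(Z)={1,3,4,5}: no change
Constraint 3 (Y < Z) on D(Y)={2,3,4,5,6} D(Z)={1,3,4,5}: Y {2,3,4,5,6}->{2,3,4}; Z {1,3,4,5}->{3,4,5}
Constraint 4 (Z + V = Y) on D(Z)={3,4,5} D(V)={3,4,5} D(Y)={2,3,4}: Z {3,4,5}->{}; V {3,4,5}->{}; Y {2,3,4}->{}
So after all 4 constraints: D(Y) = {}

Answer: {}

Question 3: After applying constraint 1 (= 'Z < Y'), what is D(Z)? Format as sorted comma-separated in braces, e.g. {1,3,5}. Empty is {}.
Answer: {1,3,4,5}

Derivation:
Constraint 1 (Z < Y) on D(Z)={1,3,4,5} D(Y)={2,3,4,5,6}: no change
So after constraint 1: D(Z) = {1,3,4,5}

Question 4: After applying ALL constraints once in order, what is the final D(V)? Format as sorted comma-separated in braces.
Answer: {}

Derivation:
Constraint 1 (Z < Y) on D(Z)={1,3,4,5} D(Y)={2,3,4,5,6}: no change
Constraint 2 (Y != Z) on D(Y)={2,3,4,5,6} D(Z)={1,3,4,5}: no change
Constraint 3 (Y < Z) on D(Y)={2,3,4,5,6} D(Z)={1,3,4,5}: Y {2,3,4,5,6}->{2,3,4}; Z {1,3,4,5}->{3,4,5}
Constraint 4 (Z + V = Y) on D(Z)={3,4,5} D(V)={3,4,5} D(Y)={2,3,4}: Z {3,4,5}->{}; V {3,4,5}->{}; Y {2,3,4}->{}
So after all 4 constraints: D(V) = {}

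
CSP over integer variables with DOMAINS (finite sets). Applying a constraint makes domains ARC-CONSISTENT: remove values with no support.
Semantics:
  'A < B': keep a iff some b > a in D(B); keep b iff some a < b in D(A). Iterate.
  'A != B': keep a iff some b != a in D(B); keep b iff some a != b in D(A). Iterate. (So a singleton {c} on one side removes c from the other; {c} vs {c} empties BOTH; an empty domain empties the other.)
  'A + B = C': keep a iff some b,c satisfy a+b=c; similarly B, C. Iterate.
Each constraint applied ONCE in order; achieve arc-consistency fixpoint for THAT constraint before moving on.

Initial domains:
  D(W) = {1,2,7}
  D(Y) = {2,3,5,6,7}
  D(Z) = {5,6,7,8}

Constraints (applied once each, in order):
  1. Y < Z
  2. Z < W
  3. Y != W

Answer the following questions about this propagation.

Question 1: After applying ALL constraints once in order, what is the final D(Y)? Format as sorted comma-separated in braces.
Answer: {2,3,5,6}

Derivation:
Constraint 1 (Y < Z) on D(Y)={2,3,5,6,7} D(Z)={5,6,7,8}: no change
Constraint 2 (Z < W) on D(Z)={5,6,7,8} D(W)={1,2,7}: Z {5,6,7,8}->{5,6}; W {1,2,7}->{7}
Constraint 3 (Y != W) on D(Y)={2,3,5,6,7} D(W)={7}: Y {2,3,5,6,7}->{2,3,5,6}
So after all 3 constraints: D(Y) = {2,3,5,6}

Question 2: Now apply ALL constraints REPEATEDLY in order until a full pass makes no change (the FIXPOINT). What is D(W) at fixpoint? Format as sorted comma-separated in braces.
Answer: {7}

Derivation:
pass 0 (initial): D(W)={1,2,7}
pass 1: W {1,2,7}->{7}; Y {2,3,5,6,7}->{2,3,5,6}; Z {5,6,7,8}->{5,6}
pass 2: Y {2,3,5,6}->{2,3,5}
pass 3: no change
Fixpoint after 3 passes: D(W) = {7}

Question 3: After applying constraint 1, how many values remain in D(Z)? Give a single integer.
Constraint 1 (Y < Z) on D(Y)={2,3,5,6,7} D(Z)={5,6,7,8}: no change
So after constraint 1: D(Z)={5,6,7,8}, size = 4

Answer: 4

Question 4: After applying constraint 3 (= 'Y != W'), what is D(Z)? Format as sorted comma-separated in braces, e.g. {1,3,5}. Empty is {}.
Constraint 1 (Y < Z) on D(Y)={2,3,5,6,7} D(Z)={5,6,7,8}: no change
Constraint 2 (Z < W) on D(Z)={5,6,7,8} D(W)={1,2,7}: Z {5,6,7,8}->{5,6}; W {1,2,7}->{7}
Constraint 3 (Y != W) on D(Y)={2,3,5,6,7} D(W)={7}: Y {2,3,5,6,7}->{2,3,5,6}
So after constraint 3: D(Z) = {5,6}

Answer: {5,6}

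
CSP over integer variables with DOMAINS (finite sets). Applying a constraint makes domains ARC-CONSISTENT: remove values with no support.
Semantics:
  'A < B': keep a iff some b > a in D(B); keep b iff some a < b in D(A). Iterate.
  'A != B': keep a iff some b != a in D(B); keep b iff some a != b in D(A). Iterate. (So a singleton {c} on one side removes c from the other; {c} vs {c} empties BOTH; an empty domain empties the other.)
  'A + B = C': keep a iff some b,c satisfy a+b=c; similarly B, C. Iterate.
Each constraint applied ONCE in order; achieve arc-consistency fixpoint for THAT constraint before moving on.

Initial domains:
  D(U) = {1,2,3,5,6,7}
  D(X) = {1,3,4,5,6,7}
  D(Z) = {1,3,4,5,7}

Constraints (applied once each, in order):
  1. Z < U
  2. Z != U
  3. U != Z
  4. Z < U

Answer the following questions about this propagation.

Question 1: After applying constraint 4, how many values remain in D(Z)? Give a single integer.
Constraint 1 (Z < U) on D(Z)={1,3,4,5,7} D(U)={1,2,3,5,6,7}: Z {1,3,4,5,7}->{1,3,4,5}; U {1,2,3,5,6,7}->{2,3,5,6,7}
Constraint 2 (Z != U) on D(Z)={1,3,4,5} D(U)={2,3,5,6,7}: no change
Constraint 3 (U != Z) on D(U)={2,3,5,6,7} D(Z)={1,3,4,5}: no change
Constraint 4 (Z < U) on D(Z)={1,3,4,5} D(U)={2,3,5,6,7}: no change
So after constraint 4: D(Z)={1,3,4,5}, size = 4

Answer: 4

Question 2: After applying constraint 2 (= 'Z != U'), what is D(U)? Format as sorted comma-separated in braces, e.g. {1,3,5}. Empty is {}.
Answer: {2,3,5,6,7}

Derivation:
Constraint 1 (Z < U) on D(Z)={1,3,4,5,7} D(U)={1,2,3,5,6,7}: Z {1,3,4,5,7}->{1,3,4,5}; U {1,2,3,5,6,7}->{2,3,5,6,7}
Constraint 2 (Z != U) on D(Z)={1,3,4,5} D(U)={2,3,5,6,7}: no change
So after constraint 2: D(U) = {2,3,5,6,7}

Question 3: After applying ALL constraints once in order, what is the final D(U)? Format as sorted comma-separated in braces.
Answer: {2,3,5,6,7}

Derivation:
Constraint 1 (Z < U) on D(Z)={1,3,4,5,7} D(U)={1,2,3,5,6,7}: Z {1,3,4,5,7}->{1,3,4,5}; U {1,2,3,5,6,7}->{2,3,5,6,7}
Constraint 2 (Z != U) on D(Z)={1,3,4,5} D(U)={2,3,5,6,7}: no change
Constraint 3 (U != Z) on D(U)={2,3,5,6,7} D(Z)={1,3,4,5}: no change
Constraint 4 (Z < U) on D(Z)={1,3,4,5} D(U)={2,3,5,6,7}: no change
So after all 4 constraints: D(U) = {2,3,5,6,7}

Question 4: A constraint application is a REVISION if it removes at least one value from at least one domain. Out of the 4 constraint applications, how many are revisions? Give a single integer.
Constraint 1 (Z < U) on D(Z)={1,3,4,5,7} D(U)={1,2,3,5,6,7}: Z {1,3,4,5,7}->{1,3,4,5}; U {1,2,3,5,6,7}->{2,3,5,6,7} => REVISION
Constraint 2 (Z != U) on D(Z)={1,3,4,5} D(U)={2,3,5,6,7}: no change => not a revision
Constraint 3 (U != Z) on D(U)={2,3,5,6,7} D(Z)={1,3,4,5}: no change => not a revision
Constraint 4 (Z < U) on D(Z)={1,3,4,5} D(U)={2,3,5,6,7}: no change => not a revision
Total revisions = 1

Answer: 1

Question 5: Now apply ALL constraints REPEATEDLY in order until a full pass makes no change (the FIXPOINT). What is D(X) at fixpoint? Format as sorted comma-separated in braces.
Answer: {1,3,4,5,6,7}

Derivation:
pass 0 (initial): D(X)={1,3,4,5,6,7}
pass 1: U {1,2,3,5,6,7}->{2,3,5,6,7}; Z {1,3,4,5,7}->{1,3,4,5}
pass 2: no change
Fixpoint after 2 passes: D(X) = {1,3,4,5,6,7}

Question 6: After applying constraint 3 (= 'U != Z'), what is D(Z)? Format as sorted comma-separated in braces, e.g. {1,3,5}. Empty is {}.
Constraint 1 (Z < U) on D(Z)={1,3,4,5,7} D(U)={1,2,3,5,6,7}: Z {1,3,4,5,7}->{1,3,4,5}; U {1,2,3,5,6,7}->{2,3,5,6,7}
Constraint 2 (Z != U) on D(Z)={1,3,4,5} D(U)={2,3,5,6,7}: no change
Constraint 3 (U != Z) on D(U)={2,3,5,6,7} D(Z)={1,3,4,5}: no change
So after constraint 3: D(Z) = {1,3,4,5}

Answer: {1,3,4,5}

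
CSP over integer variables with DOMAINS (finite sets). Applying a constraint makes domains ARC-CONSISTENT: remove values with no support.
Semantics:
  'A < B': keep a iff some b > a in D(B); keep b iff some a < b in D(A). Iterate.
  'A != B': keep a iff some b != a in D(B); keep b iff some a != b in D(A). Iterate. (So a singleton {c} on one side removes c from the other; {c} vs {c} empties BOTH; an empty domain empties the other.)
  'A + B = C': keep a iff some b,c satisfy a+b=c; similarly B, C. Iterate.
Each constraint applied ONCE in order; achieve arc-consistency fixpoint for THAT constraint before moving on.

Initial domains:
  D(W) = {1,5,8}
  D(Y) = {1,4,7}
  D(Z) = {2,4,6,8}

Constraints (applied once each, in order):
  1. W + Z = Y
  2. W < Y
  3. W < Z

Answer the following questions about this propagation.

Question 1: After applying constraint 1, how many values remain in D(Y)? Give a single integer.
Constraint 1 (W + Z = Y) on D(W)={1,5,8} D(Z)={2,4,6,8} D(Y)={1,4,7}: W {1,5,8}->{1,5}; Z {2,4,6,8}->{2,6}; Y {1,4,7}->{7}
So after constraint 1: D(Y)={7}, size = 1

Answer: 1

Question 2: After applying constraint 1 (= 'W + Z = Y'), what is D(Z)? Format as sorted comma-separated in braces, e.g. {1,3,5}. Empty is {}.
Constraint 1 (W + Z = Y) on D(W)={1,5,8} D(Z)={2,4,6,8} D(Y)={1,4,7}: W {1,5,8}->{1,5}; Z {2,4,6,8}->{2,6}; Y {1,4,7}->{7}
So after constraint 1: D(Z) = {2,6}

Answer: {2,6}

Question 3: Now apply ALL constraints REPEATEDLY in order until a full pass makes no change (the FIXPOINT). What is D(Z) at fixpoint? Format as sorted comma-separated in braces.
pass 0 (initial): D(Z)={2,4,6,8}
pass 1: W {1,5,8}->{1,5}; Y {1,4,7}->{7}; Z {2,4,6,8}->{2,6}
pass 2: no change
Fixpoint after 2 passes: D(Z) = {2,6}

Answer: {2,6}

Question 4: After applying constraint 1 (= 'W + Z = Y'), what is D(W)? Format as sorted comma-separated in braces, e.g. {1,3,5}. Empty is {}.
Answer: {1,5}

Derivation:
Constraint 1 (W + Z = Y) on D(W)={1,5,8} D(Z)={2,4,6,8} D(Y)={1,4,7}: W {1,5,8}->{1,5}; Z {2,4,6,8}->{2,6}; Y {1,4,7}->{7}
So after constraint 1: D(W) = {1,5}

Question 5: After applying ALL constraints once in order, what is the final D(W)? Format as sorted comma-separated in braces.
Answer: {1,5}

Derivation:
Constraint 1 (W + Z = Y) on D(W)={1,5,8} D(Z)={2,4,6,8} D(Y)={1,4,7}: W {1,5,8}->{1,5}; Z {2,4,6,8}->{2,6}; Y {1,4,7}->{7}
Constraint 2 (W < Y) on D(W)={1,5} D(Y)={7}: no change
Constraint 3 (W < Z) on D(W)={1,5} D(Z)={2,6}: no change
So after all 3 constraints: D(W) = {1,5}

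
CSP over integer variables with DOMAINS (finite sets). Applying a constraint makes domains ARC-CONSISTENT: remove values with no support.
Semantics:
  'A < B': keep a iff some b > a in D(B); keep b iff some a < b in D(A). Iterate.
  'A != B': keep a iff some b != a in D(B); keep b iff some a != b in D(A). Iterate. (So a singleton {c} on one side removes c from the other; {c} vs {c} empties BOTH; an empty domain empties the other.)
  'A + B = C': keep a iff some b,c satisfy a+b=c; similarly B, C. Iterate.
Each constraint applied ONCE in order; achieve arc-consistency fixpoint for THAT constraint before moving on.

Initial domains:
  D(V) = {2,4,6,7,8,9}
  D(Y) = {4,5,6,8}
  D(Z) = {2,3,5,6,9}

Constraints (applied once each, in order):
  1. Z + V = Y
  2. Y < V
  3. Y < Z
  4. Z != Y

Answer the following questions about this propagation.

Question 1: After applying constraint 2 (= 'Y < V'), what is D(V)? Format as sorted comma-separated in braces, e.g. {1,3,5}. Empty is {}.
Answer: {6}

Derivation:
Constraint 1 (Z + V = Y) on D(Z)={2,3,5,6,9} D(V)={2,4,6,7,8,9} D(Y)={4,5,6,8}: Z {2,3,5,6,9}->{2,3,6}; V {2,4,6,7,8,9}->{2,4,6}
Constraint 2 (Y < V) on D(Y)={4,5,6,8} D(V)={2,4,6}: Y {4,5,6,8}->{4,5}; V {2,4,6}->{6}
So after constraint 2: D(V) = {6}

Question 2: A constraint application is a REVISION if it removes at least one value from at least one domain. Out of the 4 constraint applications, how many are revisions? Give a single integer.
Constraint 1 (Z + V = Y) on D(Z)={2,3,5,6,9} D(V)={2,4,6,7,8,9} D(Y)={4,5,6,8}: Z {2,3,5,6,9}->{2,3,6}; V {2,4,6,7,8,9}->{2,4,6} => REVISION
Constraint 2 (Y < V) on D(Y)={4,5,6,8} D(V)={2,4,6}: Y {4,5,6,8}->{4,5}; V {2,4,6}->{6} => REVISION
Constraint 3 (Y < Z) on D(Y)={4,5} D(Z)={2,3,6}: Z {2,3,6}->{6} => REVISION
Constraint 4 (Z != Y) on D(Z)={6} D(Y)={4,5}: no change => not a revision
Total revisions = 3

Answer: 3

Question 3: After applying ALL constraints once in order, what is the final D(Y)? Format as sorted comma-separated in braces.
Answer: {4,5}

Derivation:
Constraint 1 (Z + V = Y) on D(Z)={2,3,5,6,9} D(V)={2,4,6,7,8,9} D(Y)={4,5,6,8}: Z {2,3,5,6,9}->{2,3,6}; V {2,4,6,7,8,9}->{2,4,6}
Constraint 2 (Y < V) on D(Y)={4,5,6,8} D(V)={2,4,6}: Y {4,5,6,8}->{4,5}; V {2,4,6}->{6}
Constraint 3 (Y < Z) on D(Y)={4,5} D(Z)={2,3,6}: Z {2,3,6}->{6}
Constraint 4 (Z != Y) on D(Z)={6} D(Y)={4,5}: no change
So after all 4 constraints: D(Y) = {4,5}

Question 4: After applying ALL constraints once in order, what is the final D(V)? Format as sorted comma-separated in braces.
Constraint 1 (Z + V = Y) on D(Z)={2,3,5,6,9} D(V)={2,4,6,7,8,9} D(Y)={4,5,6,8}: Z {2,3,5,6,9}->{2,3,6}; V {2,4,6,7,8,9}->{2,4,6}
Constraint 2 (Y < V) on D(Y)={4,5,6,8} D(V)={2,4,6}: Y {4,5,6,8}->{4,5}; V {2,4,6}->{6}
Constraint 3 (Y < Z) on D(Y)={4,5} D(Z)={2,3,6}: Z {2,3,6}->{6}
Constraint 4 (Z != Y) on D(Z)={6} D(Y)={4,5}: no change
So after all 4 constraints: D(V) = {6}

Answer: {6}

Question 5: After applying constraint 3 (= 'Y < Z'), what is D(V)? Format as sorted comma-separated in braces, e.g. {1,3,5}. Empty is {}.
Answer: {6}

Derivation:
Constraint 1 (Z + V = Y) on D(Z)={2,3,5,6,9} D(V)={2,4,6,7,8,9} D(Y)={4,5,6,8}: Z {2,3,5,6,9}->{2,3,6}; V {2,4,6,7,8,9}->{2,4,6}
Constraint 2 (Y < V) on D(Y)={4,5,6,8} D(V)={2,4,6}: Y {4,5,6,8}->{4,5}; V {2,4,6}->{6}
Constraint 3 (Y < Z) on D(Y)={4,5} D(Z)={2,3,6}: Z {2,3,6}->{6}
So after constraint 3: D(V) = {6}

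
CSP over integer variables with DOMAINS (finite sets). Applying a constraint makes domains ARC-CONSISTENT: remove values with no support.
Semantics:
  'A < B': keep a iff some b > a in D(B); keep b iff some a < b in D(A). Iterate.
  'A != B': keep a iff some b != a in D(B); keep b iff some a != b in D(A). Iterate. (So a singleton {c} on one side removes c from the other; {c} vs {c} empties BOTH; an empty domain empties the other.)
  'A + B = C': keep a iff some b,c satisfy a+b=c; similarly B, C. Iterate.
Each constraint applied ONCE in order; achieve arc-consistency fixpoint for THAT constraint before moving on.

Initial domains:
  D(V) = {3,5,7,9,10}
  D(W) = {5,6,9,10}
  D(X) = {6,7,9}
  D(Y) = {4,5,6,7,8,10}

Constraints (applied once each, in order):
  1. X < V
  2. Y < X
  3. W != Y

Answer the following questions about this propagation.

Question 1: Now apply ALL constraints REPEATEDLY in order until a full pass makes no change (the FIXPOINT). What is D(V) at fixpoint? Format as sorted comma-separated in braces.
Answer: {7,9,10}

Derivation:
pass 0 (initial): D(V)={3,5,7,9,10}
pass 1: V {3,5,7,9,10}->{7,9,10}; Y {4,5,6,7,8,10}->{4,5,6,7,8}
pass 2: no change
Fixpoint after 2 passes: D(V) = {7,9,10}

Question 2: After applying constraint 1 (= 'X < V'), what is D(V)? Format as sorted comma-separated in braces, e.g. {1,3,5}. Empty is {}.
Constraint 1 (X < V) on D(X)={6,7,9} D(V)={3,5,7,9,10}: V {3,5,7,9,10}->{7,9,10}
So after constraint 1: D(V) = {7,9,10}

Answer: {7,9,10}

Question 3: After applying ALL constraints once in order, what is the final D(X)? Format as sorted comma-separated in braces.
Constraint 1 (X < V) on D(X)={6,7,9} D(V)={3,5,7,9,10}: V {3,5,7,9,10}->{7,9,10}
Constraint 2 (Y < X) on D(Y)={4,5,6,7,8,10} D(X)={6,7,9}: Y {4,5,6,7,8,10}->{4,5,6,7,8}
Constraint 3 (W != Y) on D(W)={5,6,9,10} D(Y)={4,5,6,7,8}: no change
So after all 3 constraints: D(X) = {6,7,9}

Answer: {6,7,9}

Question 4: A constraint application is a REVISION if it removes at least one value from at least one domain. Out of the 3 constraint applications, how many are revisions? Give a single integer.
Answer: 2

Derivation:
Constraint 1 (X < V) on D(X)={6,7,9} D(V)={3,5,7,9,10}: V {3,5,7,9,10}->{7,9,10} => REVISION
Constraint 2 (Y < X) on D(Y)={4,5,6,7,8,10} D(X)={6,7,9}: Y {4,5,6,7,8,10}->{4,5,6,7,8} => REVISION
Constraint 3 (W != Y) on D(W)={5,6,9,10} D(Y)={4,5,6,7,8}: no change => not a revision
Total revisions = 2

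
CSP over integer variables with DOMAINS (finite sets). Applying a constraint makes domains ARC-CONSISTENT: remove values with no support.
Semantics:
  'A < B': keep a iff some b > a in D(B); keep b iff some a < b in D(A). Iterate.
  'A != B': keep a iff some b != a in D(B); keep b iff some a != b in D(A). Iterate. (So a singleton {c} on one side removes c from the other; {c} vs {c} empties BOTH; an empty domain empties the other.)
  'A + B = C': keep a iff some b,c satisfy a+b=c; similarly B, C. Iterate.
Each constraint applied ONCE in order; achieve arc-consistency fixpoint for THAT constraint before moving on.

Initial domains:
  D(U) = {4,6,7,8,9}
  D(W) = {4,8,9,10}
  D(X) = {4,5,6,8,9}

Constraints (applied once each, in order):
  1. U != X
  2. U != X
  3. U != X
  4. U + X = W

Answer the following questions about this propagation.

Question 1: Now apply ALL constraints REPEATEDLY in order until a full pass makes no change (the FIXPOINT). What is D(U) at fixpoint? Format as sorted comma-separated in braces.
Answer: {4,6}

Derivation:
pass 0 (initial): D(U)={4,6,7,8,9}
pass 1: U {4,6,7,8,9}->{4,6}; W {4,8,9,10}->{8,9,10}; X {4,5,6,8,9}->{4,5,6}
pass 2: no change
Fixpoint after 2 passes: D(U) = {4,6}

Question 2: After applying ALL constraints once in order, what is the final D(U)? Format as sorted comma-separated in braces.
Constraint 1 (U != X) on D(U)={4,6,7,8,9} D(X)={4,5,6,8,9}: no change
Constraint 2 (U != X) on D(U)={4,6,7,8,9} D(X)={4,5,6,8,9}: no change
Constraint 3 (U != X) on D(U)={4,6,7,8,9} D(X)={4,5,6,8,9}: no change
Constraint 4 (U + X = W) on D(U)={4,6,7,8,9} D(X)={4,5,6,8,9} D(W)={4,8,9,10}: U {4,6,7,8,9}->{4,6}; X {4,5,6,8,9}->{4,5,6}; W {4,8,9,10}->{8,9,10}
So after all 4 constraints: D(U) = {4,6}

Answer: {4,6}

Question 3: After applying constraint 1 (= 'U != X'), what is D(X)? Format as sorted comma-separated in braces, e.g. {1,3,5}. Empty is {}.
Answer: {4,5,6,8,9}

Derivation:
Constraint 1 (U != X) on D(U)={4,6,7,8,9} D(X)={4,5,6,8,9}: no change
So after constraint 1: D(X) = {4,5,6,8,9}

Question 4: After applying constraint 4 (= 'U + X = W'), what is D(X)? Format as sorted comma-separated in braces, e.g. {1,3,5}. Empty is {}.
Answer: {4,5,6}

Derivation:
Constraint 1 (U != X) on D(U)={4,6,7,8,9} D(X)={4,5,6,8,9}: no change
Constraint 2 (U != X) on D(U)={4,6,7,8,9} D(X)={4,5,6,8,9}: no change
Constraint 3 (U != X) on D(U)={4,6,7,8,9} D(X)={4,5,6,8,9}: no change
Constraint 4 (U + X = W) on D(U)={4,6,7,8,9} D(X)={4,5,6,8,9} D(W)={4,8,9,10}: U {4,6,7,8,9}->{4,6}; X {4,5,6,8,9}->{4,5,6}; W {4,8,9,10}->{8,9,10}
So after constraint 4: D(X) = {4,5,6}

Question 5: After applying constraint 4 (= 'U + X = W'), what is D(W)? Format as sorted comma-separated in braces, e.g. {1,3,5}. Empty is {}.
Answer: {8,9,10}

Derivation:
Constraint 1 (U != X) on D(U)={4,6,7,8,9} D(X)={4,5,6,8,9}: no change
Constraint 2 (U != X) on D(U)={4,6,7,8,9} D(X)={4,5,6,8,9}: no change
Constraint 3 (U != X) on D(U)={4,6,7,8,9} D(X)={4,5,6,8,9}: no change
Constraint 4 (U + X = W) on D(U)={4,6,7,8,9} D(X)={4,5,6,8,9} D(W)={4,8,9,10}: U {4,6,7,8,9}->{4,6}; X {4,5,6,8,9}->{4,5,6}; W {4,8,9,10}->{8,9,10}
So after constraint 4: D(W) = {8,9,10}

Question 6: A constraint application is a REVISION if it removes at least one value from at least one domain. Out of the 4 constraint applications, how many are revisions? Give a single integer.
Answer: 1

Derivation:
Constraint 1 (U != X) on D(U)={4,6,7,8,9} D(X)={4,5,6,8,9}: no change => not a revision
Constraint 2 (U != X) on D(U)={4,6,7,8,9} D(X)={4,5,6,8,9}: no change => not a revision
Constraint 3 (U != X) on D(U)={4,6,7,8,9} D(X)={4,5,6,8,9}: no change => not a revision
Constraint 4 (U + X = W) on D(U)={4,6,7,8,9} D(X)={4,5,6,8,9} D(W)={4,8,9,10}: U {4,6,7,8,9}->{4,6}; X {4,5,6,8,9}->{4,5,6}; W {4,8,9,10}->{8,9,10} => REVISION
Total revisions = 1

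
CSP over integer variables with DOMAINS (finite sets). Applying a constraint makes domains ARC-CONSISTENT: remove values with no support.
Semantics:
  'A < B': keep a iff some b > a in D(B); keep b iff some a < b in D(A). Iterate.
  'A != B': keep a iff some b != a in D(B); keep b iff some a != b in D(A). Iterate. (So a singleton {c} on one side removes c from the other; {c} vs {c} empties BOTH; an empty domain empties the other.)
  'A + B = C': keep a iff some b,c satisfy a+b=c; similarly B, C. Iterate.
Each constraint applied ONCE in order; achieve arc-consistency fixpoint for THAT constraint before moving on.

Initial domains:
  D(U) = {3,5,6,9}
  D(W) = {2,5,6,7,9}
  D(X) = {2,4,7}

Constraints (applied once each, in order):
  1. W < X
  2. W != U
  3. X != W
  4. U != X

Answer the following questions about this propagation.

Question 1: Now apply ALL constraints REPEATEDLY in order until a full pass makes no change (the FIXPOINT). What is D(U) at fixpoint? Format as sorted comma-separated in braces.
pass 0 (initial): D(U)={3,5,6,9}
pass 1: W {2,5,6,7,9}->{2,5,6}; X {2,4,7}->{4,7}
pass 2: no change
Fixpoint after 2 passes: D(U) = {3,5,6,9}

Answer: {3,5,6,9}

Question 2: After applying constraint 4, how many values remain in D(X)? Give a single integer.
Answer: 2

Derivation:
Constraint 1 (W < X) on D(W)={2,5,6,7,9} D(X)={2,4,7}: W {2,5,6,7,9}->{2,5,6}; X {2,4,7}->{4,7}
Constraint 2 (W != U) on D(W)={2,5,6} D(U)={3,5,6,9}: no change
Constraint 3 (X != W) on D(X)={4,7} D(W)={2,5,6}: no change
Constraint 4 (U != X) on D(U)={3,5,6,9} D(X)={4,7}: no change
So after constraint 4: D(X)={4,7}, size = 2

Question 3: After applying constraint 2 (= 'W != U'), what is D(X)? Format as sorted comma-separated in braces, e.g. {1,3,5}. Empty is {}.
Constraint 1 (W < X) on D(W)={2,5,6,7,9} D(X)={2,4,7}: W {2,5,6,7,9}->{2,5,6}; X {2,4,7}->{4,7}
Constraint 2 (W != U) on D(W)={2,5,6} D(U)={3,5,6,9}: no change
So after constraint 2: D(X) = {4,7}

Answer: {4,7}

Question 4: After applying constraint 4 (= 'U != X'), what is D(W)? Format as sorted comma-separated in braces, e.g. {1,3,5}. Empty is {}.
Answer: {2,5,6}

Derivation:
Constraint 1 (W < X) on D(W)={2,5,6,7,9} D(X)={2,4,7}: W {2,5,6,7,9}->{2,5,6}; X {2,4,7}->{4,7}
Constraint 2 (W != U) on D(W)={2,5,6} D(U)={3,5,6,9}: no change
Constraint 3 (X != W) on D(X)={4,7} D(W)={2,5,6}: no change
Constraint 4 (U != X) on D(U)={3,5,6,9} D(X)={4,7}: no change
So after constraint 4: D(W) = {2,5,6}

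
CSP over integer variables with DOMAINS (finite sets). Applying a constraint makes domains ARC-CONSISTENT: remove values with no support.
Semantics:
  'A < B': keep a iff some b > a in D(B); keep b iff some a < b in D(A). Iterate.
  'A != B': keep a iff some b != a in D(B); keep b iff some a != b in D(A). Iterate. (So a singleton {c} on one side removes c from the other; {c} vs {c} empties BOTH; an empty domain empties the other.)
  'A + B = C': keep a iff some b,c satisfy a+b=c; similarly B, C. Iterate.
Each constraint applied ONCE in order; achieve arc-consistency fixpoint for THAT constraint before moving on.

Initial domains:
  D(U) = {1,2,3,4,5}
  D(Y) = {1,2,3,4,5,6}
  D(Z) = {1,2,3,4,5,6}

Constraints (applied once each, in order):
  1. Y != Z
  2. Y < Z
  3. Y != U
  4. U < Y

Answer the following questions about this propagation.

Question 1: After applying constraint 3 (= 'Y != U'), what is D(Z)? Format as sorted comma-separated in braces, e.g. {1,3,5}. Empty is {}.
Answer: {2,3,4,5,6}

Derivation:
Constraint 1 (Y != Z) on D(Y)={1,2,3,4,5,6} D(Z)={1,2,3,4,5,6}: no change
Constraint 2 (Y < Z) on D(Y)={1,2,3,4,5,6} D(Z)={1,2,3,4,5,6}: Y {1,2,3,4,5,6}->{1,2,3,4,5}; Z {1,2,3,4,5,6}->{2,3,4,5,6}
Constraint 3 (Y != U) on D(Y)={1,2,3,4,5} D(U)={1,2,3,4,5}: no change
So after constraint 3: D(Z) = {2,3,4,5,6}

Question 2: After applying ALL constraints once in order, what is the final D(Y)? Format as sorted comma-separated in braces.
Answer: {2,3,4,5}

Derivation:
Constraint 1 (Y != Z) on D(Y)={1,2,3,4,5,6} D(Z)={1,2,3,4,5,6}: no change
Constraint 2 (Y < Z) on D(Y)={1,2,3,4,5,6} D(Z)={1,2,3,4,5,6}: Y {1,2,3,4,5,6}->{1,2,3,4,5}; Z {1,2,3,4,5,6}->{2,3,4,5,6}
Constraint 3 (Y != U) on D(Y)={1,2,3,4,5} D(U)={1,2,3,4,5}: no change
Constraint 4 (U < Y) on D(U)={1,2,3,4,5} D(Y)={1,2,3,4,5}: U {1,2,3,4,5}->{1,2,3,4}; Y {1,2,3,4,5}->{2,3,4,5}
So after all 4 constraints: D(Y) = {2,3,4,5}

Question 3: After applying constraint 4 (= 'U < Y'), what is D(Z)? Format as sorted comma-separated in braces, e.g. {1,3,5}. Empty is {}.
Constraint 1 (Y != Z) on D(Y)={1,2,3,4,5,6} D(Z)={1,2,3,4,5,6}: no change
Constraint 2 (Y < Z) on D(Y)={1,2,3,4,5,6} D(Z)={1,2,3,4,5,6}: Y {1,2,3,4,5,6}->{1,2,3,4,5}; Z {1,2,3,4,5,6}->{2,3,4,5,6}
Constraint 3 (Y != U) on D(Y)={1,2,3,4,5} D(U)={1,2,3,4,5}: no change
Constraint 4 (U < Y) on D(U)={1,2,3,4,5} D(Y)={1,2,3,4,5}: U {1,2,3,4,5}->{1,2,3,4}; Y {1,2,3,4,5}->{2,3,4,5}
So after constraint 4: D(Z) = {2,3,4,5,6}

Answer: {2,3,4,5,6}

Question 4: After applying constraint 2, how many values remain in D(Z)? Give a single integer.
Constraint 1 (Y != Z) on D(Y)={1,2,3,4,5,6} D(Z)={1,2,3,4,5,6}: no change
Constraint 2 (Y < Z) on D(Y)={1,2,3,4,5,6} D(Z)={1,2,3,4,5,6}: Y {1,2,3,4,5,6}->{1,2,3,4,5}; Z {1,2,3,4,5,6}->{2,3,4,5,6}
So after constraint 2: D(Z)={2,3,4,5,6}, size = 5

Answer: 5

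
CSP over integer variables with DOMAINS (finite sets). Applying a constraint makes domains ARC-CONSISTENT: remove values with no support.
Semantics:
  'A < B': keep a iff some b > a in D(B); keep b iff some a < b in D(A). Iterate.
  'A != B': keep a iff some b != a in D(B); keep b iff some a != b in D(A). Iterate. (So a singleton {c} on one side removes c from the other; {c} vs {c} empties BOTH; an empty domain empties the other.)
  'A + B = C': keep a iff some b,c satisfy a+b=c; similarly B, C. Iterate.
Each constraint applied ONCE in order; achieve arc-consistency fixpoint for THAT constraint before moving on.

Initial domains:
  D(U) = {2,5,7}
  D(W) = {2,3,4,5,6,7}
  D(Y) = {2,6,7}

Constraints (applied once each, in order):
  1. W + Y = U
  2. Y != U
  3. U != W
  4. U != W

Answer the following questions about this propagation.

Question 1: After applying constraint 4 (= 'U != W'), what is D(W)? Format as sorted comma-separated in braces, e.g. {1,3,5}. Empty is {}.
Constraint 1 (W + Y = U) on D(W)={2,3,4,5,6,7} D(Y)={2,6,7} D(U)={2,5,7}: W {2,3,4,5,6,7}->{3,5}; Y {2,6,7}->{2}; U {2,5,7}->{5,7}
Constraint 2 (Y != U) on D(Y)={2} D(U)={5,7}: no change
Constraint 3 (U != W) on D(U)={5,7} D(W)={3,5}: no change
Constraint 4 (U != W) on D(U)={5,7} D(W)={3,5}: no change
So after constraint 4: D(W) = {3,5}

Answer: {3,5}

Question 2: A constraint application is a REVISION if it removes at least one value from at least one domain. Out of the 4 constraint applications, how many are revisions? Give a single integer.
Constraint 1 (W + Y = U) on D(W)={2,3,4,5,6,7} D(Y)={2,6,7} D(U)={2,5,7}: W {2,3,4,5,6,7}->{3,5}; Y {2,6,7}->{2}; U {2,5,7}->{5,7} => REVISION
Constraint 2 (Y != U) on D(Y)={2} D(U)={5,7}: no change => not a revision
Constraint 3 (U != W) on D(U)={5,7} D(W)={3,5}: no change => not a revision
Constraint 4 (U != W) on D(U)={5,7} D(W)={3,5}: no change => not a revision
Total revisions = 1

Answer: 1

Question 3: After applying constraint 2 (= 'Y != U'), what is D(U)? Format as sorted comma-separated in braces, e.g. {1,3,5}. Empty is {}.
Constraint 1 (W + Y = U) on D(W)={2,3,4,5,6,7} D(Y)={2,6,7} D(U)={2,5,7}: W {2,3,4,5,6,7}->{3,5}; Y {2,6,7}->{2}; U {2,5,7}->{5,7}
Constraint 2 (Y != U) on D(Y)={2} D(U)={5,7}: no change
So after constraint 2: D(U) = {5,7}

Answer: {5,7}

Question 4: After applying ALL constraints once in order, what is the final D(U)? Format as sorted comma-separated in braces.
Constraint 1 (W + Y = U) on D(W)={2,3,4,5,6,7} D(Y)={2,6,7} D(U)={2,5,7}: W {2,3,4,5,6,7}->{3,5}; Y {2,6,7}->{2}; U {2,5,7}->{5,7}
Constraint 2 (Y != U) on D(Y)={2} D(U)={5,7}: no change
Constraint 3 (U != W) on D(U)={5,7} D(W)={3,5}: no change
Constraint 4 (U != W) on D(U)={5,7} D(W)={3,5}: no change
So after all 4 constraints: D(U) = {5,7}

Answer: {5,7}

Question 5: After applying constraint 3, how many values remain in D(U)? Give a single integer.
Answer: 2

Derivation:
Constraint 1 (W + Y = U) on D(W)={2,3,4,5,6,7} D(Y)={2,6,7} D(U)={2,5,7}: W {2,3,4,5,6,7}->{3,5}; Y {2,6,7}->{2}; U {2,5,7}->{5,7}
Constraint 2 (Y != U) on D(Y)={2} D(U)={5,7}: no change
Constraint 3 (U != W) on D(U)={5,7} D(W)={3,5}: no change
So after constraint 3: D(U)={5,7}, size = 2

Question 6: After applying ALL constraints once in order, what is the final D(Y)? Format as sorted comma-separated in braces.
Answer: {2}

Derivation:
Constraint 1 (W + Y = U) on D(W)={2,3,4,5,6,7} D(Y)={2,6,7} D(U)={2,5,7}: W {2,3,4,5,6,7}->{3,5}; Y {2,6,7}->{2}; U {2,5,7}->{5,7}
Constraint 2 (Y != U) on D(Y)={2} D(U)={5,7}: no change
Constraint 3 (U != W) on D(U)={5,7} D(W)={3,5}: no change
Constraint 4 (U != W) on D(U)={5,7} D(W)={3,5}: no change
So after all 4 constraints: D(Y) = {2}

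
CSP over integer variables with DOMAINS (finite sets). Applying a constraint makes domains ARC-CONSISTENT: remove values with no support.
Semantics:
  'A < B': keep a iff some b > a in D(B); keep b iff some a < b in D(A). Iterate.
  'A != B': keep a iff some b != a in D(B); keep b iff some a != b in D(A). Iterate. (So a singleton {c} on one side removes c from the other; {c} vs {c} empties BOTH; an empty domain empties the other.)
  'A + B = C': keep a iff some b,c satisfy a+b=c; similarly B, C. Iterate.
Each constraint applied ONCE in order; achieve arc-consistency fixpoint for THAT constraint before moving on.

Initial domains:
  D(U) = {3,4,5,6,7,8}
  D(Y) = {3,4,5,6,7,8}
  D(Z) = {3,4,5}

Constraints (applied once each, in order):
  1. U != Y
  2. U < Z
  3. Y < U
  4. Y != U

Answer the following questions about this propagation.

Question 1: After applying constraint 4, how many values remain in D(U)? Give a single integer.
Constraint 1 (U != Y) on D(U)={3,4,5,6,7,8} D(Y)={3,4,5,6,7,8}: no change
Constraint 2 (U < Z) on D(U)={3,4,5,6,7,8} D(Z)={3,4,5}: U {3,4,5,6,7,8}->{3,4}; Z {3,4,5}->{4,5}
Constraint 3 (Y < U) on D(Y)={3,4,5,6,7,8} D(U)={3,4}: Y {3,4,5,6,7,8}->{3}; U {3,4}->{4}
Constraint 4 (Y != U) on D(Y)={3} D(U)={4}: no change
So after constraint 4: D(U)={4}, size = 1

Answer: 1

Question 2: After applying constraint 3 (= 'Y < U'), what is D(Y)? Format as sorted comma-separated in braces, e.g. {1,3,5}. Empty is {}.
Answer: {3}

Derivation:
Constraint 1 (U != Y) on D(U)={3,4,5,6,7,8} D(Y)={3,4,5,6,7,8}: no change
Constraint 2 (U < Z) on D(U)={3,4,5,6,7,8} D(Z)={3,4,5}: U {3,4,5,6,7,8}->{3,4}; Z {3,4,5}->{4,5}
Constraint 3 (Y < U) on D(Y)={3,4,5,6,7,8} D(U)={3,4}: Y {3,4,5,6,7,8}->{3}; U {3,4}->{4}
So after constraint 3: D(Y) = {3}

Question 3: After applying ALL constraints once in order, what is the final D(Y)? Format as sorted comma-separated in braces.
Constraint 1 (U != Y) on D(U)={3,4,5,6,7,8} D(Y)={3,4,5,6,7,8}: no change
Constraint 2 (U < Z) on D(U)={3,4,5,6,7,8} D(Z)={3,4,5}: U {3,4,5,6,7,8}->{3,4}; Z {3,4,5}->{4,5}
Constraint 3 (Y < U) on D(Y)={3,4,5,6,7,8} D(U)={3,4}: Y {3,4,5,6,7,8}->{3}; U {3,4}->{4}
Constraint 4 (Y != U) on D(Y)={3} D(U)={4}: no change
So after all 4 constraints: D(Y) = {3}

Answer: {3}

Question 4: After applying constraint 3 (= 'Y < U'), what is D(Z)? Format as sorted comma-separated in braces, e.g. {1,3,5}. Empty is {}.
Constraint 1 (U != Y) on D(U)={3,4,5,6,7,8} D(Y)={3,4,5,6,7,8}: no change
Constraint 2 (U < Z) on D(U)={3,4,5,6,7,8} D(Z)={3,4,5}: U {3,4,5,6,7,8}->{3,4}; Z {3,4,5}->{4,5}
Constraint 3 (Y < U) on D(Y)={3,4,5,6,7,8} D(U)={3,4}: Y {3,4,5,6,7,8}->{3}; U {3,4}->{4}
So after constraint 3: D(Z) = {4,5}

Answer: {4,5}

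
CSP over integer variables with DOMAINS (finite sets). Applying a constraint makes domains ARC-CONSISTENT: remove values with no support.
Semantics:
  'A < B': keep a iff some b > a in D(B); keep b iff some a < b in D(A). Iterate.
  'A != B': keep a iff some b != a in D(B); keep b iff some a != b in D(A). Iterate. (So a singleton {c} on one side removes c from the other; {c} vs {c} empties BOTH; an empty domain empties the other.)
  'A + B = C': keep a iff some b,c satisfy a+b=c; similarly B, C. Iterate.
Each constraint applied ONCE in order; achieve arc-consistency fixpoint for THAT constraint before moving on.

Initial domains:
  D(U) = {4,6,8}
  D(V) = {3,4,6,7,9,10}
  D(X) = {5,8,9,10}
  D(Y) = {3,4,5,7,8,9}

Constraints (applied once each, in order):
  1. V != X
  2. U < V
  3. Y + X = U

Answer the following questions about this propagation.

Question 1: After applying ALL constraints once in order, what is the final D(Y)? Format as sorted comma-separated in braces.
Constraint 1 (V != X) on D(V)={3,4,6,7,9,10} D(X)={5,8,9,10}: no change
Constraint 2 (U < V) on D(U)={4,6,8} D(V)={3,4,6,7,9,10}: V {3,4,6,7,9,10}->{6,7,9,10}
Constraint 3 (Y + X = U) on D(Y)={3,4,5,7,8,9} D(X)={5,8,9,10} D(U)={4,6,8}: Y {3,4,5,7,8,9}->{3}; X {5,8,9,10}->{5}; U {4,6,8}->{8}
So after all 3 constraints: D(Y) = {3}

Answer: {3}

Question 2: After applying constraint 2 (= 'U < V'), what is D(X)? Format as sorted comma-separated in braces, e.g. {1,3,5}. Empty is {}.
Answer: {5,8,9,10}

Derivation:
Constraint 1 (V != X) on D(V)={3,4,6,7,9,10} D(X)={5,8,9,10}: no change
Constraint 2 (U < V) on D(U)={4,6,8} D(V)={3,4,6,7,9,10}: V {3,4,6,7,9,10}->{6,7,9,10}
So after constraint 2: D(X) = {5,8,9,10}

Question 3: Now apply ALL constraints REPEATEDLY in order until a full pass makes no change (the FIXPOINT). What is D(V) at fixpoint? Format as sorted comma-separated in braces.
pass 0 (initial): D(V)={3,4,6,7,9,10}
pass 1: U {4,6,8}->{8}; V {3,4,6,7,9,10}->{6,7,9,10}; X {5,8,9,10}->{5}; Y {3,4,5,7,8,9}->{3}
pass 2: V {6,7,9,10}->{9,10}
pass 3: no change
Fixpoint after 3 passes: D(V) = {9,10}

Answer: {9,10}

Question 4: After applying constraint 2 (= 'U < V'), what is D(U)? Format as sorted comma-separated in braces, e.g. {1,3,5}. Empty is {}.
Constraint 1 (V != X) on D(V)={3,4,6,7,9,10} D(X)={5,8,9,10}: no change
Constraint 2 (U < V) on D(U)={4,6,8} D(V)={3,4,6,7,9,10}: V {3,4,6,7,9,10}->{6,7,9,10}
So after constraint 2: D(U) = {4,6,8}

Answer: {4,6,8}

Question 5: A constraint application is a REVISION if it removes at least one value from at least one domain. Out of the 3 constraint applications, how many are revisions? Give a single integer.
Constraint 1 (V != X) on D(V)={3,4,6,7,9,10} D(X)={5,8,9,10}: no change => not a revision
Constraint 2 (U < V) on D(U)={4,6,8} D(V)={3,4,6,7,9,10}: V {3,4,6,7,9,10}->{6,7,9,10} => REVISION
Constraint 3 (Y + X = U) on D(Y)={3,4,5,7,8,9} D(X)={5,8,9,10} D(U)={4,6,8}: Y {3,4,5,7,8,9}->{3}; X {5,8,9,10}->{5}; U {4,6,8}->{8} => REVISION
Total revisions = 2

Answer: 2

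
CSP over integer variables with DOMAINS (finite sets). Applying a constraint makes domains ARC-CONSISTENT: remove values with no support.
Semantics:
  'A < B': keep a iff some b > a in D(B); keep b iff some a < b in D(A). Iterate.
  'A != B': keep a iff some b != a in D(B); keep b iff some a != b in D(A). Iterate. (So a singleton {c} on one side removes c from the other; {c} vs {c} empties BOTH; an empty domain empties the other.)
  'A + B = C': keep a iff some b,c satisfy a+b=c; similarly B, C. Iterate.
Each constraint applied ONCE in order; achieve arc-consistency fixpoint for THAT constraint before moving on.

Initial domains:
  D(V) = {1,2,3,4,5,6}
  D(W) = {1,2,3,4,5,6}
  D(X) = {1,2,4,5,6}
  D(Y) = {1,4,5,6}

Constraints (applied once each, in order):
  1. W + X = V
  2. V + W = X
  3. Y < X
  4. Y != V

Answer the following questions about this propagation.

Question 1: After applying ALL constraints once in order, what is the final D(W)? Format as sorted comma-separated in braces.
Constraint 1 (W + X = V) on D(W)={1,2,3,4,5,6} D(X)={1,2,4,5,6} D(V)={1,2,3,4,5,6}: W {1,2,3,4,5,6}->{1,2,3,4,5}; X {1,2,4,5,6}->{1,2,4,5}; V {1,2,3,4,5,6}->{2,3,4,5,6}
Constraint 2 (V + W = X) on D(V)={2,3,4,5,6} D(W)={1,2,3,4,5} D(X)={1,2,4,5}: V {2,3,4,5,6}->{2,3,4}; W {1,2,3,4,5}->{1,2,3}; X {1,2,4,5}->{4,5}
Constraint 3 (Y < X) on D(Y)={1,4,5,6} D(X)={4,5}: Y {1,4,5,6}->{1,4}
Constraint 4 (Y != V) on D(Y)={1,4} D(V)={2,3,4}: no change
So after all 4 constraints: D(W) = {1,2,3}

Answer: {1,2,3}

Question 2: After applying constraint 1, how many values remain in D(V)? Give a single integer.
Answer: 5

Derivation:
Constraint 1 (W + X = V) on D(W)={1,2,3,4,5,6} D(X)={1,2,4,5,6} D(V)={1,2,3,4,5,6}: W {1,2,3,4,5,6}->{1,2,3,4,5}; X {1,2,4,5,6}->{1,2,4,5}; V {1,2,3,4,5,6}->{2,3,4,5,6}
So after constraint 1: D(V)={2,3,4,5,6}, size = 5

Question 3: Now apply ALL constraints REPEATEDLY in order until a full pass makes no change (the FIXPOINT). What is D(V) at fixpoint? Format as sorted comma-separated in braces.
Answer: {}

Derivation:
pass 0 (initial): D(V)={1,2,3,4,5,6}
pass 1: V {1,2,3,4,5,6}->{2,3,4}; W {1,2,3,4,5,6}->{1,2,3}; X {1,2,4,5,6}->{4,5}; Y {1,4,5,6}->{1,4}
pass 2: V {2,3,4}->{}; W {1,2,3}->{}; X {4,5}->{}; Y {1,4}->{}
pass 3: no change
Fixpoint after 3 passes: D(V) = {}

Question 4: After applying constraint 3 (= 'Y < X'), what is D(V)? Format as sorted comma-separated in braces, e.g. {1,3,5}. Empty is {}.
Constraint 1 (W + X = V) on D(W)={1,2,3,4,5,6} D(X)={1,2,4,5,6} D(V)={1,2,3,4,5,6}: W {1,2,3,4,5,6}->{1,2,3,4,5}; X {1,2,4,5,6}->{1,2,4,5}; V {1,2,3,4,5,6}->{2,3,4,5,6}
Constraint 2 (V + W = X) on D(V)={2,3,4,5,6} D(W)={1,2,3,4,5} D(X)={1,2,4,5}: V {2,3,4,5,6}->{2,3,4}; W {1,2,3,4,5}->{1,2,3}; X {1,2,4,5}->{4,5}
Constraint 3 (Y < X) on D(Y)={1,4,5,6} D(X)={4,5}: Y {1,4,5,6}->{1,4}
So after constraint 3: D(V) = {2,3,4}

Answer: {2,3,4}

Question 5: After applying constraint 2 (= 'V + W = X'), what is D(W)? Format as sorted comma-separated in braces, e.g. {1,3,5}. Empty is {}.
Answer: {1,2,3}

Derivation:
Constraint 1 (W + X = V) on D(W)={1,2,3,4,5,6} D(X)={1,2,4,5,6} D(V)={1,2,3,4,5,6}: W {1,2,3,4,5,6}->{1,2,3,4,5}; X {1,2,4,5,6}->{1,2,4,5}; V {1,2,3,4,5,6}->{2,3,4,5,6}
Constraint 2 (V + W = X) on D(V)={2,3,4,5,6} D(W)={1,2,3,4,5} D(X)={1,2,4,5}: V {2,3,4,5,6}->{2,3,4}; W {1,2,3,4,5}->{1,2,3}; X {1,2,4,5}->{4,5}
So after constraint 2: D(W) = {1,2,3}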